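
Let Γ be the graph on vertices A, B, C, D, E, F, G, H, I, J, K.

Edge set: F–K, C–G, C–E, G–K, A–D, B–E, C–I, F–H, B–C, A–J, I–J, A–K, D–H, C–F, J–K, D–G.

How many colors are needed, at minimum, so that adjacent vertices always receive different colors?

3

B, C, E form a triangle, so at least 3 colors are needed.
3 colors suffice: color red → {C, D, K}; color blue → {A, B, F, G, I}; color green → {E, H, J}. No two adjacent vertices share a color.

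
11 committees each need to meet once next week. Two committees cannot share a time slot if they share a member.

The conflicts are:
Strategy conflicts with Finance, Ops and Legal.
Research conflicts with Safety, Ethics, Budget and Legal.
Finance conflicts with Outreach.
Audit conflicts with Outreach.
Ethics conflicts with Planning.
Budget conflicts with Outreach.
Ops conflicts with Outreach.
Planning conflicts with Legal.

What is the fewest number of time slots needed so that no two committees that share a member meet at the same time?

2

Ops and Outreach conflict, so at least 2 time slots are needed.
2 time slots suffice: time slot 1 → {Strategy, Research, Outreach, Planning}; time slot 2 → {Finance, Safety, Audit, Ethics, Budget, Ops, Legal}. Every pair that conflicts lands in different time slots.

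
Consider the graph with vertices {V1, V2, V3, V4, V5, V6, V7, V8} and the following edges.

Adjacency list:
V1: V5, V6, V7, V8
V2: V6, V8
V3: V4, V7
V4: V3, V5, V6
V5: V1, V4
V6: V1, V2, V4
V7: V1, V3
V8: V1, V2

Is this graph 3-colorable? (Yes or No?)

The chromatic number is 3. The cycle V3-V7-V1-V5-V4-V3 has odd length 5, so it cannot be 2-colored; at least 3 colors are needed.
One proper 3-coloring: V1=1, V2=1, V3=3, V4=1, V5=2, V6=2, V7=2, V8=2.
That is already a proper 3-coloring.

Yes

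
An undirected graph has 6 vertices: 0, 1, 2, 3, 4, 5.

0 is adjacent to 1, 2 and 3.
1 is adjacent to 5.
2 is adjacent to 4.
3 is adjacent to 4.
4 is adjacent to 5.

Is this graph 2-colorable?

The cycle 5-1-0-2-4-5 has odd length 5, so it cannot be 2-colored; at least 3 colors are needed.
So 2 colors are not enough.

No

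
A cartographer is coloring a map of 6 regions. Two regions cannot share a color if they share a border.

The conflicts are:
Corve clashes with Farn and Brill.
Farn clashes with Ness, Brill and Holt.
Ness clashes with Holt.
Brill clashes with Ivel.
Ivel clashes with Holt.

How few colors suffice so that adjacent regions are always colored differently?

Farn, Ness, Holt are mutually in conflict, so at least 3 colors are needed.
A valid assignment using 3 colors: Corve=3, Farn=1, Ness=3, Brill=2, Ivel=1, Holt=2. No two conflicting regions share a color.

3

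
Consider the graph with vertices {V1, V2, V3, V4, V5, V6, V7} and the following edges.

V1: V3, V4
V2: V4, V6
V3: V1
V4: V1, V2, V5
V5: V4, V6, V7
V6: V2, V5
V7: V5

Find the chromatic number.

V1 and V3 are adjacent, so at least 2 colors are needed.
A valid assignment using 2 colors: V1=1, V2=1, V3=2, V4=2, V5=1, V6=2, V7=2. Every edge joins two different colors.

2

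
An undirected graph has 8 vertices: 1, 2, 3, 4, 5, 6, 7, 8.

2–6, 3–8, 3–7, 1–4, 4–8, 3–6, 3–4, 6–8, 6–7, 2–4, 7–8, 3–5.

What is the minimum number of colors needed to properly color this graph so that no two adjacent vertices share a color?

3, 6, 7, 8 are mutually adjacent (a clique of size 4), so at least 4 colors are needed.
4 colors suffice: color a → {1, 2, 3}; color b → {4, 5, 6}; color c → {8}; color d → {7}. Every edge joins two different colors.

4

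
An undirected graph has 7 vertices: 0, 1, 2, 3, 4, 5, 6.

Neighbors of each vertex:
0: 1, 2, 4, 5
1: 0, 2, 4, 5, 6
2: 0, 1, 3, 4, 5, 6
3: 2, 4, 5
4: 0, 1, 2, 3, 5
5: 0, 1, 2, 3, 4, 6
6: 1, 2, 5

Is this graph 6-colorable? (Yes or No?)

The chromatic number is 5. 0, 1, 2, 4, 5 are mutually adjacent (a clique of size 5), so at least 5 colors are needed.
5 colors suffice: 0=purple, 1=yellow, 2=blue, 3=yellow, 4=green, 5=red, 6=green.
Since 6 ≥ 5, a proper 6-coloring certainly exists.

Yes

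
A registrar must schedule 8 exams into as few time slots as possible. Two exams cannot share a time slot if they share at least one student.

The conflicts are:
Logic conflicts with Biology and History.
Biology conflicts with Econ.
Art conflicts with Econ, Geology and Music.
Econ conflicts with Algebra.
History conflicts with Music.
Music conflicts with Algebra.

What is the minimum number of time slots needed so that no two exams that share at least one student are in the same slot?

2

History and Music conflict, so at least 2 time slots are needed.
2 time slots suffice: Logic=2, Biology=1, Art=1, Econ=2, Geology=2, History=1, Music=2, Algebra=1. Every pair that conflicts lands in different time slots.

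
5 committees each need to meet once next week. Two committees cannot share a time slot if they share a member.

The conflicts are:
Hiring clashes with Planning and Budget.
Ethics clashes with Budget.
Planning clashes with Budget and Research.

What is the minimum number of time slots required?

3

Hiring, Planning, Budget pairwise conflict, so at least 3 time slots are needed.
3 time slots suffice: time slot 1 → {Ethics, Planning}; time slot 2 → {Budget, Research}; time slot 3 → {Hiring}. Every pair that conflicts lands in different time slots.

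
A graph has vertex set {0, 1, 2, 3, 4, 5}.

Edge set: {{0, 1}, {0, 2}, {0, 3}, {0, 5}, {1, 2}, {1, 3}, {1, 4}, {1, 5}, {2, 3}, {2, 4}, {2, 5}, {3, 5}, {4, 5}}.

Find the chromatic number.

5

0, 1, 2, 3, 5 are mutually adjacent (a clique of size 5), so at least 5 colors are needed.
5 colors suffice: color red → {1}; color blue → {2}; color green → {5}; color yellow → {0, 4}; color purple → {3}. Each edge has distinct colors on its endpoints.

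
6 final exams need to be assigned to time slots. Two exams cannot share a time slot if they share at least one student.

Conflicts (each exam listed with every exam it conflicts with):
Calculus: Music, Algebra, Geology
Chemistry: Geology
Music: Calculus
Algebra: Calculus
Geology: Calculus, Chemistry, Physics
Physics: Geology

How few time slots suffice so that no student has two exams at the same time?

2

Chemistry and Geology conflict, so at least 2 time slots are needed.
2 time slots suffice: time slot 1 → {Calculus, Chemistry, Physics}; time slot 2 → {Music, Algebra, Geology}. Every pair that conflicts lands in different time slots.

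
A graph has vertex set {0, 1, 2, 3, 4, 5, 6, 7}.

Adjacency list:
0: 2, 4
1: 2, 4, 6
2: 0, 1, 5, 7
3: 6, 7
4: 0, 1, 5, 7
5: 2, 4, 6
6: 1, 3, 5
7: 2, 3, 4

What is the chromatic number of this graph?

The cycle 6-1-4-7-3-6 has odd length 5, so it cannot be 2-colored; at least 3 colors are needed.
3 colors suffice: color red → {2, 4, 6}; color blue → {0, 1, 5, 7}; color green → {3}. Every edge joins two different colors.

3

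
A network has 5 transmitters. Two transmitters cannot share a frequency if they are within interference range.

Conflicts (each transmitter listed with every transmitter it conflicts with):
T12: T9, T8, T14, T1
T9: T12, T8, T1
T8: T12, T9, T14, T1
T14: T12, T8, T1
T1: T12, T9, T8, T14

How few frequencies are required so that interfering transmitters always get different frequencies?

4

T12, T9, T8, T1 all conflict with each other, so at least 4 frequencies are needed.
4 frequencies suffice: frequency 1 → {T1}; frequency 2 → {T12}; frequency 3 → {T8}; frequency 4 → {T9, T14}. Each listed conflict is separated.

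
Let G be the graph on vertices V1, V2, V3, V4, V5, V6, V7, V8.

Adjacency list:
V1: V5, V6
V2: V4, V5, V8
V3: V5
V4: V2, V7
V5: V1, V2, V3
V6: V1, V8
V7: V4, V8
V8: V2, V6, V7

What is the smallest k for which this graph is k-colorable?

3

The cycle V5-V1-V6-V8-V2-V5 has odd length 5, so it cannot be 2-colored; at least 3 colors are needed.
3 colors suffice: color 1 → {V2, V3, V6, V7}; color 2 → {V4, V5, V8}; color 3 → {V1}. Each edge has distinct colors on its endpoints.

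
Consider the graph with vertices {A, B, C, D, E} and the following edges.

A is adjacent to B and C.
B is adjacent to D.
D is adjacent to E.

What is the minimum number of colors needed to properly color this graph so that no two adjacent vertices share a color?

2

A and B are adjacent, so at least 2 colors are needed.
2 colors suffice: color 1 → {A, D}; color 2 → {B, C, E}. Every edge joins two different colors.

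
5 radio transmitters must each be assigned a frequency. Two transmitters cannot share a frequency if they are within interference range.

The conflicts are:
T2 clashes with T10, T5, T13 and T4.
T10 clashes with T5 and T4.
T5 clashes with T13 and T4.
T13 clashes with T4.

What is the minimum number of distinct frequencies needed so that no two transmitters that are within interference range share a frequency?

T2, T5, T13, T4 are mutually in conflict, so at least 4 frequencies are needed.
4 frequencies suffice: T2=2, T10=4, T5=1, T13=4, T4=3. Each listed conflict is separated.

4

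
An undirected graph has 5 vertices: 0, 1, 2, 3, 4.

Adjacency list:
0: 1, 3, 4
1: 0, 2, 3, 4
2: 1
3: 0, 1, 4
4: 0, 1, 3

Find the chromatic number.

0, 1, 3, 4 are mutually adjacent (a clique of size 4), so at least 4 colors are needed.
4 colors suffice: color red → {1}; color blue → {2, 3}; color green → {0}; color yellow → {4}. Every edge joins two different colors.

4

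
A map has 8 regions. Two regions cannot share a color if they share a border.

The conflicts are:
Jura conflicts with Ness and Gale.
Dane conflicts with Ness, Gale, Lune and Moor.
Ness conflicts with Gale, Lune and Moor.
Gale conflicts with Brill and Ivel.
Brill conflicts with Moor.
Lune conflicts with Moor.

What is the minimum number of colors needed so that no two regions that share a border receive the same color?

4

Dane, Ness, Lune, Moor all conflict with each other, so at least 4 colors are needed.
A valid assignment using 4 colors: Jura=3, Dane=3, Ness=1, Gale=2, Brill=1, Lune=4, Moor=2, Ivel=1. Every pair that conflicts lands in different colors.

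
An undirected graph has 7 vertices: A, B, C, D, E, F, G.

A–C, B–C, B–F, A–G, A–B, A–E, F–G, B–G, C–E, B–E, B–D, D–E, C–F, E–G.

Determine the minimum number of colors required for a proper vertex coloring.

A, B, E, G are mutually adjacent (a clique of size 4), so at least 4 colors are needed.
One proper 4-coloring: A=4, B=1, C=3, D=3, E=2, F=2, G=3. Every edge joins two different colors.

4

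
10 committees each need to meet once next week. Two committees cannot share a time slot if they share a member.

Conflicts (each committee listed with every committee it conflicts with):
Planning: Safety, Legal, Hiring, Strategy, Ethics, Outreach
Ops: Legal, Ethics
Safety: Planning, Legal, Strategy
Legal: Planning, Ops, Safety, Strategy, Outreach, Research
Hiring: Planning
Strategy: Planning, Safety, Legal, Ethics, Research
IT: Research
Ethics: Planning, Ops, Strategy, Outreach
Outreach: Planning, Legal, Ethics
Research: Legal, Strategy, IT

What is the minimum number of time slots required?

Planning, Safety, Legal, Strategy pairwise conflict, so at least 4 time slots are needed.
4 time slots suffice: time slot 1 → {Legal, Hiring, IT, Ethics}; time slot 2 → {Planning, Ops, Research}; time slot 3 → {Strategy, Outreach}; time slot 4 → {Safety}. Each listed conflict is separated.

4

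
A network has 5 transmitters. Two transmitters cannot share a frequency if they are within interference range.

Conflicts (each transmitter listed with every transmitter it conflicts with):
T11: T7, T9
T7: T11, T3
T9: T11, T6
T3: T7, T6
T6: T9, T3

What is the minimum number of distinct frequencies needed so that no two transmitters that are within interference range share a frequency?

3

The cycle T11-T7-T3-T6-T9-T11 has odd length 5, so it cannot be 2-colored; at least 3 frequencies are needed.
3 frequencies suffice: T11=1, T7=2, T9=2, T3=1, T6=3. No two conflicting transmitters share a frequency.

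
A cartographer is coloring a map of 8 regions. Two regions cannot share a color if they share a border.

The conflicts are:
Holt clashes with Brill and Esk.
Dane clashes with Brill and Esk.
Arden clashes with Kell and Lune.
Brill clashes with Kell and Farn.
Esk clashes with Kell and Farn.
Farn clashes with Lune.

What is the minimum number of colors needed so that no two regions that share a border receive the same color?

3

The cycle Arden-Lune-Farn-Brill-Kell-Arden has odd length 5, so it cannot be 2-colored; at least 3 colors are needed.
One proper 3-coloring: Holt=2, Dane=2, Arden=1, Brill=1, Esk=1, Kell=2, Farn=2, Lune=3. Every pair that conflicts lands in different colors.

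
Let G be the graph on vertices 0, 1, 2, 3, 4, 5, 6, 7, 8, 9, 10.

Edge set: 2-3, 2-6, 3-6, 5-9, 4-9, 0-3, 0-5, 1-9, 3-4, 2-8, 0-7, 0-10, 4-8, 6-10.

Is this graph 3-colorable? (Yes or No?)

Yes

The chromatic number is 3. 2, 3, 6 are mutually adjacent, so at least 3 colors are needed.
3 colors suffice: 0=blue, 1=blue, 2=green, 3=red, 4=blue, 5=green, 6=blue, 7=red, 8=red, 9=red, 10=red.
That is already a proper 3-coloring.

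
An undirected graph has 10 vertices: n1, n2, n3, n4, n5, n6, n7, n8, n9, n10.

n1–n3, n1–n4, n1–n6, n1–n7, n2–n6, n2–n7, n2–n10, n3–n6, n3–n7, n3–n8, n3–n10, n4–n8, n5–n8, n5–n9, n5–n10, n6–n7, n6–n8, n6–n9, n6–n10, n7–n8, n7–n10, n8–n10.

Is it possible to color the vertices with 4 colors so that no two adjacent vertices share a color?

No

n3, n6, n7, n8, n10 are mutually adjacent (a clique of size 5), so at least 5 colors are needed.
So 4 colors are not enough.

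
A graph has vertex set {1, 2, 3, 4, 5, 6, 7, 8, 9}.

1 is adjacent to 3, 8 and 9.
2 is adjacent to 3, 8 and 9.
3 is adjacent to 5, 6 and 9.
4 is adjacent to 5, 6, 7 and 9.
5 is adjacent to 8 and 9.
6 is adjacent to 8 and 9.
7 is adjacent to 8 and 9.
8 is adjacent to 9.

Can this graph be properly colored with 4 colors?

The chromatic number is 3. 1, 3, 9 are mutually adjacent, so at least 3 colors are needed.
3 colors suffice: color a → {9}; color b → {3, 4, 8}; color c → {1, 2, 5, 6, 7}.
Since 4 ≥ 3, a proper 4-coloring certainly exists.

Yes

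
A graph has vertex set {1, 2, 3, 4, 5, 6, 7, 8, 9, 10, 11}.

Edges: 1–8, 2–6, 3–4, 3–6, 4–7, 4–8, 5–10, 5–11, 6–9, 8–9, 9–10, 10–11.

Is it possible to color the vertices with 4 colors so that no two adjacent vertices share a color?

The chromatic number is 3. 5, 10, 11 are pairwise adjacent, so at least 3 colors are needed.
3 colors suffice: color a → {1, 4, 6, 10}; color b → {2, 3, 7, 9, 11}; color c → {5, 8}.
Since 4 ≥ 3, a proper 4-coloring certainly exists.

Yes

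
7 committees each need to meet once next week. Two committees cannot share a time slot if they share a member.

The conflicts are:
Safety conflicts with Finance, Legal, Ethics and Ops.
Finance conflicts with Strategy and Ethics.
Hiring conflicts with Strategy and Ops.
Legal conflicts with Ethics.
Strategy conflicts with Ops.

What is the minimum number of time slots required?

Safety, Legal, Ethics are mutually in conflict, so at least 3 time slots are needed.
A valid assignment using 3 time slots: Safety=1, Finance=2, Hiring=3, Legal=2, Strategy=1, Ethics=3, Ops=2. Every pair that conflicts lands in different time slots.

3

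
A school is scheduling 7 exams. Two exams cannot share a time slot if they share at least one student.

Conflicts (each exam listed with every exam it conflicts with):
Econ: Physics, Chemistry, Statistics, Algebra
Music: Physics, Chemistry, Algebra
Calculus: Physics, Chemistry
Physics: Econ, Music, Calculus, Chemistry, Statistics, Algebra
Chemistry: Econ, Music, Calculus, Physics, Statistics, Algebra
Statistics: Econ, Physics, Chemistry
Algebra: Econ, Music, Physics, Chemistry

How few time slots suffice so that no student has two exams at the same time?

4

Econ, Physics, Chemistry, Statistics pairwise conflict, so at least 4 time slots are needed.
4 time slots suffice: time slot 1 → {Physics}; time slot 2 → {Chemistry}; time slot 3 → {Econ, Music, Calculus}; time slot 4 → {Statistics, Algebra}. Every pair that conflicts lands in different time slots.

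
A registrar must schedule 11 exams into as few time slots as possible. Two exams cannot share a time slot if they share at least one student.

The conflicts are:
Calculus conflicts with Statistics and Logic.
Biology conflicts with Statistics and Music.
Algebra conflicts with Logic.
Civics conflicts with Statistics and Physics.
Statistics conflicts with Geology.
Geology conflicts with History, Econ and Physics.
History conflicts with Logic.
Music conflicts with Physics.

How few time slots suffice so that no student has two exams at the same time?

The cycle Statistics-Biology-Music-Physics-Civics-Statistics has odd length 5, so it cannot be 2-colored; at least 3 time slots are needed.
3 time slots suffice: Calculus=3, Biology=3, Algebra=2, Civics=1, Statistics=2, Geology=1, History=2, Logic=1, Music=1, Econ=2, Physics=2. Every pair that conflicts lands in different time slots.

3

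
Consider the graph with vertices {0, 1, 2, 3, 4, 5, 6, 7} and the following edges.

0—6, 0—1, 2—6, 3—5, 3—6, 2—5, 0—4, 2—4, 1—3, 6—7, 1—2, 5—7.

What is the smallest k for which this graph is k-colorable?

2

3 and 6 are adjacent, so at least 2 colors are needed.
2 colors suffice: 0=blue, 1=red, 2=blue, 3=blue, 4=red, 5=red, 6=red, 7=blue. Every edge joins two different colors.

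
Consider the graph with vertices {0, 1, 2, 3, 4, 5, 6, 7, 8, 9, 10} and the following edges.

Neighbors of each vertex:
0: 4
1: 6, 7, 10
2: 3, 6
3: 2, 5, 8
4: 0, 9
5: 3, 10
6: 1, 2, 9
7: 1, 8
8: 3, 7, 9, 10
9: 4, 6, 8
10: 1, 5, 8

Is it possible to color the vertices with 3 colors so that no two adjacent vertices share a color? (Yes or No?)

The chromatic number is 3. The cycle 9-8-10-1-6-9 has odd length 5, so it cannot be 2-colored; at least 3 colors are needed.
A valid assignment using 3 colors: 0=b, 1=c, 2=c, 3=b, 4=a, 5=a, 6=a, 7=b, 8=a, 9=b, 10=b.
That is already a proper 3-coloring.

Yes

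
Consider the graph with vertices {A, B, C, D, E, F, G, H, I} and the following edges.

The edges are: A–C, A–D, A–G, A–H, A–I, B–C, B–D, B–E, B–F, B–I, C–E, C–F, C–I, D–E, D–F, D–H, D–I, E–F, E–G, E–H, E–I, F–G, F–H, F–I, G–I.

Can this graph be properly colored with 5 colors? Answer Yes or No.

The chromatic number is 5. B, D, E, F, I are pairwise adjacent (a clique of size 5), so at least 5 colors are needed.
5 colors suffice: color red → {A, F}; color blue → {E}; color green → {H, I}; color yellow → {C, D, G}; color purple → {B}.
That is already a proper 5-coloring.

Yes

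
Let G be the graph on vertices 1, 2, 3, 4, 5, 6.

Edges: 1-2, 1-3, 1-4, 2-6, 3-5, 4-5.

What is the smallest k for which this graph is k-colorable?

2 and 6 are adjacent, so at least 2 colors are needed.
2 colors suffice: 1=a, 2=b, 3=b, 4=b, 5=a, 6=a. Each edge has distinct colors on its endpoints.

2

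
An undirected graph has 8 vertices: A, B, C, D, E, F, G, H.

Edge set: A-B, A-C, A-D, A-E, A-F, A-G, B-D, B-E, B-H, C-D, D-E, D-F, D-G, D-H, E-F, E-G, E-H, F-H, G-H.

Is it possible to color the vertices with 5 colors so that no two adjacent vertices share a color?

The chromatic number is 4. A, B, D, E are mutually adjacent (a clique of size 4), so at least 4 colors are needed.
4 colors suffice: A=blue, B=yellow, C=green, D=red, E=green, F=yellow, G=yellow, H=blue.
Since 5 ≥ 4, a proper 5-coloring certainly exists.

Yes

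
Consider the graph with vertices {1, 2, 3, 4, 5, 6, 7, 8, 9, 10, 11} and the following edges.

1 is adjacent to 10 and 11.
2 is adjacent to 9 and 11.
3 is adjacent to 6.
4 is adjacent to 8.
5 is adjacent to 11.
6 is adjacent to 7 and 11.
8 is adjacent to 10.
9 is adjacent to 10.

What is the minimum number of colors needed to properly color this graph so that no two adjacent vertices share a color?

3

The cycle 10-1-11-2-9-10 has odd length 5, so it cannot be 2-colored; at least 3 colors are needed.
A valid assignment using 3 colors: 1=b, 2=c, 3=a, 4=a, 5=b, 6=b, 7=a, 8=b, 9=b, 10=a, 11=a. Every edge joins two different colors.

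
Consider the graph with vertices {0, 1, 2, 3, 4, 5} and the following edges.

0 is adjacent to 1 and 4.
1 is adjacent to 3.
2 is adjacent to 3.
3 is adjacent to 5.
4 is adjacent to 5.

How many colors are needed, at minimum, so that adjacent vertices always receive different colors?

3

The cycle 4-0-1-3-5-4 has odd length 5, so it cannot be 2-colored; at least 3 colors are needed.
3 colors suffice: 0=a, 1=b, 2=b, 3=a, 4=c, 5=b. No two adjacent vertices share a color.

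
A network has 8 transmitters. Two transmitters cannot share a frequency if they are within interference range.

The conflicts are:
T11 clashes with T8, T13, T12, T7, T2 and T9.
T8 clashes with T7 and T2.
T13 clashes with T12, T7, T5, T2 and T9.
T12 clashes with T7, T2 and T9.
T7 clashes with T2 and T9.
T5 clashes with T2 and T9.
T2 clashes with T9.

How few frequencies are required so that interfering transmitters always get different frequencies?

T11, T13, T12, T7, T2, T9 all conflict with each other, so at least 6 frequencies are needed.
A valid assignment using 6 frequencies: T11=3, T8=2, T13=2, T12=6, T7=4, T5=3, T2=1, T9=5. Each listed conflict is separated.

6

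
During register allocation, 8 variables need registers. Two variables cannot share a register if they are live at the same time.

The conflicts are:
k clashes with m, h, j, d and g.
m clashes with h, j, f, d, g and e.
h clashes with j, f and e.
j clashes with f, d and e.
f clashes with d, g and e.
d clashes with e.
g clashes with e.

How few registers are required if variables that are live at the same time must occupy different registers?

m, j, f, d, e are mutually in conflict, so at least 5 registers are needed.
5 registers suffice: k=2, m=1, h=5, j=4, f=2, d=5, g=4, e=3. No two conflicting variables share a register.

5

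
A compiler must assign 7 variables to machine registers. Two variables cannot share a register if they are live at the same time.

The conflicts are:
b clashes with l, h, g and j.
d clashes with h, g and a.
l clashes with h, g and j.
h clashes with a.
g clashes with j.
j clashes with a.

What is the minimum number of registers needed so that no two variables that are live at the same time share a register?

4

b, l, g, j pairwise conflict, so at least 4 registers are needed.
Using 4 registers: b=3, d=3, l=4, h=1, g=2, j=1, a=2. No two conflicting variables share a register.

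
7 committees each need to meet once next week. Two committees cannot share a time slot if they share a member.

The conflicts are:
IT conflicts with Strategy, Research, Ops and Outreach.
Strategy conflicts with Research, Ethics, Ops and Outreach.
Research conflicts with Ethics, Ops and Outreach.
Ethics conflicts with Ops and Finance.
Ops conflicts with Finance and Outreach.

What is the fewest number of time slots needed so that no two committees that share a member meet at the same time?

IT, Strategy, Research, Ops, Outreach are mutually in conflict, so at least 5 time slots are needed.
5 time slots suffice: IT=4, Strategy=3, Research=2, Ethics=4, Ops=1, Finance=2, Outreach=5. Each listed conflict is separated.

5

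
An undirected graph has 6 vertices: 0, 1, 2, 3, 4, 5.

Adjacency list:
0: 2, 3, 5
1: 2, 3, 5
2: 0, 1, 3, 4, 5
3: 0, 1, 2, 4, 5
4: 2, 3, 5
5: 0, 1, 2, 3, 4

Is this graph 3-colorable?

No

1, 2, 3, 5 form a clique, so at least 4 colors are needed.
So 3 colors are not enough.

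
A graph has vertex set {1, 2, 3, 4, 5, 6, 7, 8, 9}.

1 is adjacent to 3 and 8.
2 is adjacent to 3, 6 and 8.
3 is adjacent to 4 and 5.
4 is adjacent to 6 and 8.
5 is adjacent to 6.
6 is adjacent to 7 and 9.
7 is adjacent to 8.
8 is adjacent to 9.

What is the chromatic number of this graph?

2

3 and 5 are adjacent, so at least 2 colors are needed.
One proper 2-coloring: 1=blue, 2=blue, 3=red, 4=blue, 5=blue, 6=red, 7=blue, 8=red, 9=blue. Each edge has distinct colors on its endpoints.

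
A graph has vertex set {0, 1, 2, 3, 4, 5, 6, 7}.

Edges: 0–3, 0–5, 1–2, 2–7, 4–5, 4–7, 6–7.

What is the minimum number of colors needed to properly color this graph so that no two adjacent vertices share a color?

0 and 5 are adjacent, so at least 2 colors are needed.
A valid assignment using 2 colors: 0=blue, 1=red, 2=blue, 3=red, 4=blue, 5=red, 6=blue, 7=red. No two adjacent vertices share a color.

2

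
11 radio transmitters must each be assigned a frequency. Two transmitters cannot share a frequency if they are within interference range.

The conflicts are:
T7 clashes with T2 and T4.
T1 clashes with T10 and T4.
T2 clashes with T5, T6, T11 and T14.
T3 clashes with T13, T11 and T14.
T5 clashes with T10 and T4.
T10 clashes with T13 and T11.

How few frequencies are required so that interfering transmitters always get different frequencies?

2

T10 and T13 conflict, so at least 2 frequencies are needed.
2 frequencies suffice: frequency 1 → {T2, T3, T10, T4}; frequency 2 → {T7, T1, T5, T6, T13, T11, T14}. Every pair that conflicts lands in different frequencies.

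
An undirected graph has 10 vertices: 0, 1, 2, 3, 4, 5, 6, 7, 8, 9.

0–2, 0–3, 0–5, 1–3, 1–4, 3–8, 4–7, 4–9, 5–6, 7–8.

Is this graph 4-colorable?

The chromatic number is 3. The cycle 3-1-4-7-8-3 has odd length 5, so it cannot be 2-colored; at least 3 colors are needed.
3 colors suffice: color a → {2, 3, 4, 5}; color b → {0, 1, 6, 8, 9}; color c → {7}.
Since 4 ≥ 3, a proper 4-coloring certainly exists.

Yes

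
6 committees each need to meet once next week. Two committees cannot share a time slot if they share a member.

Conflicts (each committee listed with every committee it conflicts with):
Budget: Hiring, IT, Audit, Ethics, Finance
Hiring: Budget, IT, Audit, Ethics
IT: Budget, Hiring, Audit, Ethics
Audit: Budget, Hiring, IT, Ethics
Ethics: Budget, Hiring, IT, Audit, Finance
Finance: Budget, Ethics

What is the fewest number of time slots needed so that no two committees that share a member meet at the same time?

5

Budget, Hiring, IT, Audit, Ethics are mutually in conflict, so at least 5 time slots are needed.
5 time slots suffice: time slot 1 → {Ethics}; time slot 2 → {Budget}; time slot 3 → {IT, Finance}; time slot 4 → {Hiring}; time slot 5 → {Audit}. Each listed conflict is separated.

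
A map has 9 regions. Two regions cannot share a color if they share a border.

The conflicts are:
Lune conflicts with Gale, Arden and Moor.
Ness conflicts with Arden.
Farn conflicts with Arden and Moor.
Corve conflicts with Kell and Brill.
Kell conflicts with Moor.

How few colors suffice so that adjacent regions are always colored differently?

2

Farn and Moor conflict, so at least 2 colors are needed.
2 colors suffice: color 1 → {Gale, Corve, Arden, Moor}; color 2 → {Lune, Ness, Farn, Kell, Brill}. Every pair that conflicts lands in different colors.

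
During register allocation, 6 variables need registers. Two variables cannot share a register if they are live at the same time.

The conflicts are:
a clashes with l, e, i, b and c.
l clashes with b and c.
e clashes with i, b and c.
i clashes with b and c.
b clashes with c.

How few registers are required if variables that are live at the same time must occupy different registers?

a, e, i, b, c all conflict with each other, so at least 5 registers are needed.
5 registers suffice: register 1 → {a}; register 2 → {c}; register 3 → {b}; register 4 → {l, i}; register 5 → {e}. Every pair that conflicts lands in different registers.

5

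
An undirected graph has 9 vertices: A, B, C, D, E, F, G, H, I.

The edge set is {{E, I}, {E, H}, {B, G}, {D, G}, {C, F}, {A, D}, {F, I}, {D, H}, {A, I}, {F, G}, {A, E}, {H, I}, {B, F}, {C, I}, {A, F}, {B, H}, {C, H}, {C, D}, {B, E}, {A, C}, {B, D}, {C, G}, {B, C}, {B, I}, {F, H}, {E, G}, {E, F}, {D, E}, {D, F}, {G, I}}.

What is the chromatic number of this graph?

B, C, D, F, H form a clique, so at least 5 colors are needed.
5 colors suffice: color 1 → {F}; color 2 → {D, I}; color 3 → {A, B}; color 4 → {C, E}; color 5 → {G, H}. Every edge joins two different colors.

5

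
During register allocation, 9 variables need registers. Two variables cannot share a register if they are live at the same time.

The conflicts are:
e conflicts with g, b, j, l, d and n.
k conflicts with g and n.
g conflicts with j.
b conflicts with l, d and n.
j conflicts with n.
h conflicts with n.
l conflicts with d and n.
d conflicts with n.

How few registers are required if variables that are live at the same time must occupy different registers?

e, b, l, d, n pairwise conflict, so at least 5 registers are needed.
A valid assignment using 5 registers: e=2, k=2, g=1, b=3, j=3, h=2, l=4, d=5, n=1. Each listed conflict is separated.

5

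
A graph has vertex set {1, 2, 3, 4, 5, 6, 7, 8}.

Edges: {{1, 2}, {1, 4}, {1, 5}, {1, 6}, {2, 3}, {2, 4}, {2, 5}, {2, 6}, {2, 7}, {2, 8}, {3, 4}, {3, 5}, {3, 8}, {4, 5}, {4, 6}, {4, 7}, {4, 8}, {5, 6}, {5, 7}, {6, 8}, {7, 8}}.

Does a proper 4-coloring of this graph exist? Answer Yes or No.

1, 2, 4, 5, 6 are pairwise adjacent (a clique of size 5), so at least 5 colors are needed.
So 4 colors are not enough.

No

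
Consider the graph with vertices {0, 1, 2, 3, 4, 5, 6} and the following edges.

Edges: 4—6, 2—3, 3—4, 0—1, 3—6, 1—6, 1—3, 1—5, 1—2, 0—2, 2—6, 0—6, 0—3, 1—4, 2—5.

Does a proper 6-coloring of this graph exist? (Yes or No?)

Yes

The chromatic number is 5. 0, 1, 2, 3, 6 are pairwise adjacent (a clique of size 5), so at least 5 colors are needed.
5 colors suffice: color red → {1}; color blue → {3, 5}; color green → {2, 4}; color yellow → {6}; color purple → {0}.
Since 6 ≥ 5, a proper 6-coloring certainly exists.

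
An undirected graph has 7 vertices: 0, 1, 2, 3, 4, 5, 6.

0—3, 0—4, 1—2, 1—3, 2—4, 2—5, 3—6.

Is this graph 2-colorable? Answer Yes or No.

No

The cycle 4-0-3-1-2-4 has odd length 5, so it cannot be 2-colored; at least 3 colors are needed.
So 2 colors are not enough.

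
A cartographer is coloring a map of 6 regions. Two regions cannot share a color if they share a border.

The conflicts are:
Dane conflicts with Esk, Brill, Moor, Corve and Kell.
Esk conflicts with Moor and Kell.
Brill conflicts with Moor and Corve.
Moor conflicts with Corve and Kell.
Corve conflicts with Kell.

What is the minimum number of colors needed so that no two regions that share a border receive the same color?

Dane, Brill, Moor, Corve are mutually in conflict, so at least 4 colors are needed.
A valid assignment using 4 colors: Dane=2, Esk=4, Brill=3, Moor=1, Corve=4, Kell=3. No two conflicting regions share a color.

4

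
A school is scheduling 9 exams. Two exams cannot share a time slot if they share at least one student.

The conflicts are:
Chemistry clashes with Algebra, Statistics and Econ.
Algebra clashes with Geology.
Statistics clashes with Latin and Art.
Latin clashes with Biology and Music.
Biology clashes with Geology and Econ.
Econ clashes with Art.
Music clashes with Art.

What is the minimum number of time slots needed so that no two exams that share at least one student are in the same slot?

3

The cycle Statistics-Chemistry-Econ-Biology-Latin-Statistics has odd length 5, so it cannot be 2-colored; at least 3 time slots are needed.
3 time slots suffice: time slot 1 → {Statistics, Geology, Econ, Music}; time slot 2 → {Chemistry, Biology, Art}; time slot 3 → {Algebra, Latin}. Each listed conflict is separated.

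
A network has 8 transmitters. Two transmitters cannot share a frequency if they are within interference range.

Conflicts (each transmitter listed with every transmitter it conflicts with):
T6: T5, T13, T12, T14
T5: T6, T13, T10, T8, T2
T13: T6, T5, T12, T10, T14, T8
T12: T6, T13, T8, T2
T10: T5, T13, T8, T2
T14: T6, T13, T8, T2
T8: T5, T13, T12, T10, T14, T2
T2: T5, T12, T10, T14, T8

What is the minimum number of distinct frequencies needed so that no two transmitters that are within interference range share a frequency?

T5, T13, T10, T8 pairwise conflict, so at least 4 frequencies are needed.
A valid assignment using 4 frequencies: T6=2, T5=3, T13=1, T12=3, T10=4, T14=3, T8=2, T2=1. Each listed conflict is separated.

4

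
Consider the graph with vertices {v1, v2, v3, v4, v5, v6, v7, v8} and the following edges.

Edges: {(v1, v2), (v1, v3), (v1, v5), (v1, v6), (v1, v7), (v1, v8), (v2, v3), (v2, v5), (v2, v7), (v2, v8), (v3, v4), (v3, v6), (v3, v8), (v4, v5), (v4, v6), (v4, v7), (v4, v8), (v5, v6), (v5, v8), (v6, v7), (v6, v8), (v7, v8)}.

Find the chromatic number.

4

v1, v6, v7, v8 are mutually adjacent (a clique of size 4), so at least 4 colors are needed.
A valid assignment using 4 colors: v1=B, v2=G, v3=Y, v4=B, v5=Y, v6=G, v7=Y, v8=R. Every edge joins two different colors.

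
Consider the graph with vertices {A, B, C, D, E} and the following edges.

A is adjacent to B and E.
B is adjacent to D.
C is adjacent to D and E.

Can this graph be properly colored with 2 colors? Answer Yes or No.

The cycle C-E-A-B-D-C has odd length 5, so it cannot be 2-colored; at least 3 colors are needed.
So 2 colors are not enough.

No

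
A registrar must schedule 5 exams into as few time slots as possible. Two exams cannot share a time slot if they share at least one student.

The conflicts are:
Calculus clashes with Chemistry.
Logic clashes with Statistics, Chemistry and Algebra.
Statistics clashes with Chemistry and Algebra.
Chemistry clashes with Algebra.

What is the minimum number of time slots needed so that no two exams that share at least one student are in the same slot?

4

Logic, Statistics, Chemistry, Algebra pairwise conflict, so at least 4 time slots are needed.
A valid assignment using 4 time slots: Calculus=2, Logic=4, Statistics=3, Chemistry=1, Algebra=2. Every pair that conflicts lands in different time slots.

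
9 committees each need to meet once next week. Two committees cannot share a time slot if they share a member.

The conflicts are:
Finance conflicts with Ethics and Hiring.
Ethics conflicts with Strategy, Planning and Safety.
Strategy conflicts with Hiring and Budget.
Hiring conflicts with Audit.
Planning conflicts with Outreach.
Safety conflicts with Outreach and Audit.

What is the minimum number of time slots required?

The cycle Finance-Hiring-Audit-Safety-Ethics-Finance has odd length 5, so it cannot be 2-colored; at least 3 time slots are needed.
3 time slots suffice: time slot 1 → {Ethics, Hiring, Budget, Outreach}; time slot 2 → {Finance, Strategy, Planning, Safety}; time slot 3 → {Audit}. Every pair that conflicts lands in different time slots.

3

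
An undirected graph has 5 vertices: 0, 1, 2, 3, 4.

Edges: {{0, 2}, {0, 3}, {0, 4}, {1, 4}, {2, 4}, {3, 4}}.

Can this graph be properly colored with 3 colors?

The chromatic number is 3. 0, 3, 4 are mutually adjacent, so at least 3 colors are needed.
One proper 3-coloring: 0=b, 1=b, 2=c, 3=c, 4=a.
That is already a proper 3-coloring.

Yes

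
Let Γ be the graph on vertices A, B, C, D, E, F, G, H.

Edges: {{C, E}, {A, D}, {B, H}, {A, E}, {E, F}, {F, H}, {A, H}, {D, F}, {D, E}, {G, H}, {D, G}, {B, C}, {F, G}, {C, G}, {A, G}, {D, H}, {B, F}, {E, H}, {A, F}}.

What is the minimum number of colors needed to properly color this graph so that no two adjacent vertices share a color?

5

A, D, E, F, H are mutually adjacent (a clique of size 5), so at least 5 colors are needed.
5 colors suffice: color red → {C, F}; color blue → {H}; color green → {B, E, G}; color yellow → {A}; color purple → {D}. No two adjacent vertices share a color.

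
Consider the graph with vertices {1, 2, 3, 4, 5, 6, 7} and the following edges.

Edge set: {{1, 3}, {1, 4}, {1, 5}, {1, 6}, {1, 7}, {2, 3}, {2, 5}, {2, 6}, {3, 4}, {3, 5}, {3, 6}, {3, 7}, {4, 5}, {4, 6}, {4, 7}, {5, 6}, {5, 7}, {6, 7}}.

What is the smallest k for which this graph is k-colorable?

1, 3, 4, 5, 6, 7 are pairwise adjacent (a clique of size 6), so at least 6 colors are needed.
6 colors suffice: 1=orange, 2=yellow, 3=red, 4=purple, 5=blue, 6=green, 7=yellow. Every edge joins two different colors.

6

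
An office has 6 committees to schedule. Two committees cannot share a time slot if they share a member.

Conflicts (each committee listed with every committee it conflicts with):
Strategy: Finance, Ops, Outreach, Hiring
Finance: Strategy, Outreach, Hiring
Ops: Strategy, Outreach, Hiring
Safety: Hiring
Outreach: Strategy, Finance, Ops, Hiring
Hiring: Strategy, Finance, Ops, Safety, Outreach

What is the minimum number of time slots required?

4

Strategy, Ops, Outreach, Hiring pairwise conflict, so at least 4 time slots are needed.
4 time slots suffice: time slot 1 → {Hiring}; time slot 2 → {Strategy, Safety}; time slot 3 → {Outreach}; time slot 4 → {Finance, Ops}. No two conflicting committees share a time slot.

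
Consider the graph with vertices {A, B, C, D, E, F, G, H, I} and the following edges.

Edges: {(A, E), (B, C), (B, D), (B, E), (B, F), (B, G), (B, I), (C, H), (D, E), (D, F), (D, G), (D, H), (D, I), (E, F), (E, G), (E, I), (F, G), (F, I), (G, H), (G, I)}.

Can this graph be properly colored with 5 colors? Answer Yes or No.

No

B, D, E, F, G, I form a clique, so at least 6 colors are needed.
So 5 colors are not enough.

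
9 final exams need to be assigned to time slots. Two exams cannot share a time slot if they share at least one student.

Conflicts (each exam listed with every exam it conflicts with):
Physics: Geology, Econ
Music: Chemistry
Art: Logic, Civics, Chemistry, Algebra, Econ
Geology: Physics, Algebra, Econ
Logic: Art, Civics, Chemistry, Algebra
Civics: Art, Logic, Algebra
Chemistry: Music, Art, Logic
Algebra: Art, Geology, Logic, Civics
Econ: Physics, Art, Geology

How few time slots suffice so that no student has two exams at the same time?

4

Art, Logic, Civics, Algebra are mutually in conflict, so at least 4 time slots are needed.
Using 4 time slots: Physics=3, Music=1, Art=1, Geology=1, Logic=3, Civics=4, Chemistry=2, Algebra=2, Econ=2. No two conflicting exams share a time slot.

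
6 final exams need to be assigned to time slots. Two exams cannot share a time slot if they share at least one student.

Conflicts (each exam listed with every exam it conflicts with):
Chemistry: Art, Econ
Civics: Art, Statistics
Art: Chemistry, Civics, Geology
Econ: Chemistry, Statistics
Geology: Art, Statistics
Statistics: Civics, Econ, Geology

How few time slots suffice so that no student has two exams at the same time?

3

The cycle Chemistry-Art-Geology-Statistics-Econ-Chemistry has odd length 5, so it cannot be 2-colored; at least 3 time slots are needed.
3 time slots suffice: time slot 1 → {Art, Statistics}; time slot 2 → {Civics, Econ, Geology}; time slot 3 → {Chemistry}. Every pair that conflicts lands in different time slots.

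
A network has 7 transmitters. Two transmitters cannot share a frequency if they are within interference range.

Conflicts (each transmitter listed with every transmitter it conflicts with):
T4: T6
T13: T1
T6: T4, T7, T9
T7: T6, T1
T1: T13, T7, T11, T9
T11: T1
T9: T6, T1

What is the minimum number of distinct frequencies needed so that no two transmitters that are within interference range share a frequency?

2

T6 and T9 conflict, so at least 2 frequencies are needed.
A valid assignment using 2 frequencies: T4=2, T13=2, T6=1, T7=2, T1=1, T11=2, T9=2. Each listed conflict is separated.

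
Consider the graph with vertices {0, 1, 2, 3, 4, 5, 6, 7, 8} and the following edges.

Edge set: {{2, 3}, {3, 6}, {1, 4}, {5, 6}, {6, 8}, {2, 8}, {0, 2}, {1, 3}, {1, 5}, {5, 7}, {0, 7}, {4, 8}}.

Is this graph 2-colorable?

No

The cycle 1-5-6-8-4-1 has odd length 5, so it cannot be 2-colored; at least 3 colors are needed.
So 2 colors are not enough.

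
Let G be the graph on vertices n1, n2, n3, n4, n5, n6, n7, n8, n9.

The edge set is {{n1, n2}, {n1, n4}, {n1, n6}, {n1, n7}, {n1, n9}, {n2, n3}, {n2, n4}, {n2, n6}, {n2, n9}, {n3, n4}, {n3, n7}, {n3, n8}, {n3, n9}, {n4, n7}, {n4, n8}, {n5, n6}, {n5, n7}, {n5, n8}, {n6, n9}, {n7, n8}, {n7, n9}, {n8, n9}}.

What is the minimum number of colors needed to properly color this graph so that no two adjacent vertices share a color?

n3, n7, n8, n9 are pairwise adjacent (a clique of size 4), so at least 4 colors are needed.
4 colors suffice: color 1 → {n2, n7}; color 2 → {n4, n5, n9}; color 3 → {n1, n8}; color 4 → {n3, n6}. No two adjacent vertices share a color.

4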